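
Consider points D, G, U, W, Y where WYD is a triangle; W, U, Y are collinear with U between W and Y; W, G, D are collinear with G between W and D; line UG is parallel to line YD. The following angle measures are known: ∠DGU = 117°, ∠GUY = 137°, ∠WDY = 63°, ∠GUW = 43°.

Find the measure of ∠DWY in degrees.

1. ∠UGW = 63°  [linear pair at G on WD]
2. ∠GWU = 74°  [△WUG]
3. ∠DWY = 74°  [U on WY, G on WD]

∠DWY = 74°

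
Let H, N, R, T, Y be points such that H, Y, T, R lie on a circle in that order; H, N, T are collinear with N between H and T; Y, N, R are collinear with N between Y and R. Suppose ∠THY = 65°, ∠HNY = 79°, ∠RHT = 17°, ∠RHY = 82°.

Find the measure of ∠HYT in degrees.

1. ∠TNY = 101°  [linear pair at N on HT]
2. ∠RYT = 17°  [same arc TR]
3. ∠HTY = 62°  [△YNT]
4. ∠HYT = 53°  [△HYT]

∠HYT = 53°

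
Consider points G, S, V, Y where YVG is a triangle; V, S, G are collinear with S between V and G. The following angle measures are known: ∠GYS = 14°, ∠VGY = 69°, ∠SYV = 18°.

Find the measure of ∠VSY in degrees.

∠VSY = 83°

1. ∠SGY = 69°  [S on ray GV]
2. ∠GSY = 97°  [△YSG]
3. ∠VSY = 83°  [linear pair at S on VG]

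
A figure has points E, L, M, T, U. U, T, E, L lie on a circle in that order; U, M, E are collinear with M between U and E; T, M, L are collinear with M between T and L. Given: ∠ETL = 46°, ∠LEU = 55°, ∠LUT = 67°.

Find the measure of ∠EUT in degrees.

∠EUT = 21°

1. ∠EUL = 46°  [same arc EL]
2. ∠LTU = 55°  [same arc UL]
3. ∠ELU = 79°  [△UEL]
4. ∠TLU = 58°  [△UTL]
5. ∠ETU = 101°  [cyclic UTEL, opposite ∠T+∠L]
6. ∠TEU = 58°  [same arc UT]
7. ∠EUT = 21°  [△UTE]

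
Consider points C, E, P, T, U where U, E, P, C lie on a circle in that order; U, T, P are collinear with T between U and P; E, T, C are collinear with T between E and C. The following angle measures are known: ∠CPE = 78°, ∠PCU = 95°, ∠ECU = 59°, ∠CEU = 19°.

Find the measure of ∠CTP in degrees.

1. ∠PEU = 85°  [cyclic UEPC, opposite ∠E+∠C]
2. ∠EPU = 59°  [same arc UE]
3. ∠CPU = 19°  [same arc UC]
4. ∠EUP = 36°  [△UEP]
5. ∠ECP = 36°  [same arc EP]
6. ∠CTP = 125°  [△PTC]

∠CTP = 125°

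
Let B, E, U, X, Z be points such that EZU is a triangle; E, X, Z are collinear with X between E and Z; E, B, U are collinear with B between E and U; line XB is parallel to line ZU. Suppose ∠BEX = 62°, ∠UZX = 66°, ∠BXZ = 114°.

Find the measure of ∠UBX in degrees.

∠UBX = 128°

1. ∠BXE = 66°  [linear pair at X on EZ]
2. ∠EBX = 52°  [△EXB]
3. ∠UBX = 128°  [linear pair at B on EU]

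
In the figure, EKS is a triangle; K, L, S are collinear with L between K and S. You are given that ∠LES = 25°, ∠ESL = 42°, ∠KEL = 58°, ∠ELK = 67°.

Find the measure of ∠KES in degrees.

∠KES = 83°

1. ∠ESK = 42°  [L on ray SK]
2. ∠EKL = 55°  [△EKL]
3. ∠EKS = 55°  [L on ray KS]
4. ∠KES = 83°  [△EKS]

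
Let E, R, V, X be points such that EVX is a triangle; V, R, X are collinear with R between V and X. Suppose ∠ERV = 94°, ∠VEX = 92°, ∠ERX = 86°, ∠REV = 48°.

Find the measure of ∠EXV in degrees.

∠EXV = 50°

1. ∠EVR = 38°  [△EVR]
2. ∠EVX = 38°  [R on ray VX]
3. ∠EXV = 50°  [△EVX]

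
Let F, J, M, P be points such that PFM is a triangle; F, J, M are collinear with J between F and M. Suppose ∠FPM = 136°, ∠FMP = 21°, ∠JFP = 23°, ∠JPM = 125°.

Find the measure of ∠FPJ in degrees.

1. ∠JMP = 21°  [J on ray MF]
2. ∠MJP = 34°  [△PJM]
3. ∠FJP = 146°  [linear pair at J on FM]
4. ∠FPJ = 11°  [△PFJ]

∠FPJ = 11°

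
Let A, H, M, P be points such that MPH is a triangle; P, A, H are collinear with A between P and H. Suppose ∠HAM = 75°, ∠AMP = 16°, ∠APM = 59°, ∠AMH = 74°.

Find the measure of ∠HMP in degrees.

∠HMP = 90°

1. ∠AHM = 31°  [△MAH]
2. ∠HPM = 59°  [A on ray PH]
3. ∠MHP = 31°  [A on ray HP]
4. ∠HMP = 90°  [△MPH]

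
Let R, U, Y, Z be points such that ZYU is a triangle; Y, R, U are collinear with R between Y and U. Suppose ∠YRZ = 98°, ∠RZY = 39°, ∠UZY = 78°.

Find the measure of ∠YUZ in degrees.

∠YUZ = 59°

1. ∠RYZ = 43°  [△ZYR]
2. ∠UYZ = 43°  [R on ray YU]
3. ∠YUZ = 59°  [△ZYU]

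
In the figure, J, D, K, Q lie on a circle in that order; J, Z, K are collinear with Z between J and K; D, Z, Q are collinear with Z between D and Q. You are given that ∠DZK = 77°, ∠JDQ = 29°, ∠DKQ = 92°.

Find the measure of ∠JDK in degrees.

∠JDK = 69°

1. ∠DZJ = 103°  [linear pair at Z on JK]
2. ∠DJK = 48°  [△JZD]
3. ∠DJQ = 88°  [cyclic JDKQ, opposite ∠J+∠K]
4. ∠DQJ = 63°  [△JDQ]
5. ∠DKJ = 63°  [same arc JD]
6. ∠JDK = 69°  [△JDK]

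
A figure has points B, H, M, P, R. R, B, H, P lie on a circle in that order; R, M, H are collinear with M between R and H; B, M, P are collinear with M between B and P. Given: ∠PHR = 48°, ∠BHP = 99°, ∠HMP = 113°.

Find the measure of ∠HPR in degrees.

∠HPR = 70°

1. ∠BPH = 19°  [△HMP]
2. ∠HBP = 62°  [△BHP]
3. ∠HRP = 62°  [same arc HP]
4. ∠HPR = 70°  [△RHP]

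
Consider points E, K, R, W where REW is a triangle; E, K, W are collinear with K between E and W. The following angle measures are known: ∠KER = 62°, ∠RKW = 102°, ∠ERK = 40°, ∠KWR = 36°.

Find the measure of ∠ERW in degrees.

∠ERW = 82°

1. ∠REW = 62°  [K on ray EW]
2. ∠EWR = 36°  [K on ray WE]
3. ∠ERW = 82°  [△REW]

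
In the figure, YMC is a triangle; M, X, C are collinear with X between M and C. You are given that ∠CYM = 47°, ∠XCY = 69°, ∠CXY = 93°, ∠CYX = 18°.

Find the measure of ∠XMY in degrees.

1. ∠MCY = 69°  [X on ray CM]
2. ∠CMY = 64°  [△YMC]
3. ∠XMY = 64°  [X on ray MC]

∠XMY = 64°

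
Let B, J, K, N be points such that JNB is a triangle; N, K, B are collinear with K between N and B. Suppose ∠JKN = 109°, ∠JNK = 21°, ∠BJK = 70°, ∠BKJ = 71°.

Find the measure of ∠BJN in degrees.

∠BJN = 120°

1. ∠BNJ = 21°  [K on ray NB]
2. ∠JBK = 39°  [△JKB]
3. ∠JBN = 39°  [K on ray BN]
4. ∠BJN = 120°  [△JNB]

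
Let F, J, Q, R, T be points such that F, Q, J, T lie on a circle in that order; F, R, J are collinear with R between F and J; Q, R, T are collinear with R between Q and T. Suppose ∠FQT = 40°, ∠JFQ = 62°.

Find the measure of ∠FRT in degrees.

1. ∠FJT = 40°  [same arc FT]
2. ∠JTQ = 62°  [same arc QJ]
3. ∠JRT = 78°  [△JRT]
4. ∠FRT = 102°  [linear pair at R on FJ]

∠FRT = 102°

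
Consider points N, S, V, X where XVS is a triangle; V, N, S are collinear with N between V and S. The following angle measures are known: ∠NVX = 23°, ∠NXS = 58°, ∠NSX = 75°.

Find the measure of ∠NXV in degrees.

∠NXV = 24°

1. ∠SNX = 47°  [△XNS]
2. ∠VNX = 133°  [linear pair at N on VS]
3. ∠NXV = 24°  [△XVN]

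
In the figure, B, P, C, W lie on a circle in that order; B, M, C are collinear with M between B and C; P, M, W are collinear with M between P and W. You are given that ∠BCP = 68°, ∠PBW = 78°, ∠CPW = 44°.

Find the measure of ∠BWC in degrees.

1. ∠BWP = 68°  [same arc BP]
2. ∠BPW = 34°  [△BPW]
3. ∠CBW = 44°  [same arc CW]
4. ∠BCW = 34°  [same arc BW]
5. ∠BWC = 102°  [△BCW]

∠BWC = 102°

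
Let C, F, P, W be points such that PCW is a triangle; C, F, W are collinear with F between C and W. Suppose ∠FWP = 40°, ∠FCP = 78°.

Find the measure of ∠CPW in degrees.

∠CPW = 62°

1. ∠CWP = 40°  [F on ray WC]
2. ∠PCW = 78°  [F on ray CW]
3. ∠CPW = 62°  [△PCW]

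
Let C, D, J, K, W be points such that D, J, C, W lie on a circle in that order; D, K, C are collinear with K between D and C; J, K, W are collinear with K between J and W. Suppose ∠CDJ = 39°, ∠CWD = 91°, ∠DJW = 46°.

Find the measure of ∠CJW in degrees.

1. ∠DKJ = 95°  [△DKJ]
2. ∠CJD = 89°  [cyclic DJCW, opposite ∠J+∠W]
3. ∠CKJ = 85°  [linear pair at K on DC]
4. ∠DCJ = 52°  [△DJC]
5. ∠CJW = 43°  [△JKC]

∠CJW = 43°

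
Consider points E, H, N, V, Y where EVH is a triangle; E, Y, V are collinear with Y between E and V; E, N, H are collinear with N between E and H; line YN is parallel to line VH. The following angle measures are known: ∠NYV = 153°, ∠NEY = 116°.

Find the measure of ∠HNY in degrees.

∠HNY = 143°

1. ∠EYN = 27°  [linear pair at Y on EV]
2. ∠ENY = 37°  [△EYN]
3. ∠HNY = 143°  [linear pair at N on EH]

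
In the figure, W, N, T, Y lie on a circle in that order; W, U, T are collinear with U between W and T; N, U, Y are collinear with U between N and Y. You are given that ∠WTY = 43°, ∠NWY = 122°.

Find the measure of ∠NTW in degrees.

∠NTW = 15°

1. ∠WNY = 43°  [same arc WY]
2. ∠NYW = 15°  [△WNY]
3. ∠NTW = 15°  [same arc WN]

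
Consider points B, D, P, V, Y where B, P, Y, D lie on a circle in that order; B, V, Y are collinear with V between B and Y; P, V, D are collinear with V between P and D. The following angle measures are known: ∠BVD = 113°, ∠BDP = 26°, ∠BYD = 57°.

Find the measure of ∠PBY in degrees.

1. ∠PVY = 113°  [vertical angles at V]
2. ∠BPD = 57°  [same arc BD]
3. ∠BVP = 67°  [linear pair at V on BY]
4. ∠PBY = 56°  [△BVP]

∠PBY = 56°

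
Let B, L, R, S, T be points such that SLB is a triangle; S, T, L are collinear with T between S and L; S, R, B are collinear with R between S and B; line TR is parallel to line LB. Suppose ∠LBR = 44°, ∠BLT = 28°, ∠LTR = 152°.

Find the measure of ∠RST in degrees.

∠RST = 108°

1. ∠LBS = 44°  [R on ray BS]
2. ∠RTS = 28°  [linear pair at T on SL]
3. ∠SRT = 44°  [TR∥LB, corresponding at R]
4. ∠RST = 108°  [△STR]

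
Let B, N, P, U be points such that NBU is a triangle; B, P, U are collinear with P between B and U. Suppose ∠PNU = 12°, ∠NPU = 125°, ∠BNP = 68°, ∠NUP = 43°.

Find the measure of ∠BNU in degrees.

1. ∠BPN = 55°  [linear pair at P on BU]
2. ∠NBP = 57°  [△NBP]
3. ∠BUN = 43°  [P on ray UB]
4. ∠NBU = 57°  [P on ray BU]
5. ∠BNU = 80°  [△NBU]

∠BNU = 80°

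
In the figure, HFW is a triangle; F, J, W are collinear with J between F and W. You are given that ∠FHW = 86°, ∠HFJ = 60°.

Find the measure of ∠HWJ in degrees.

1. ∠HFW = 60°  [J on ray FW]
2. ∠FWH = 34°  [△HFW]
3. ∠HWJ = 34°  [J on ray WF]

∠HWJ = 34°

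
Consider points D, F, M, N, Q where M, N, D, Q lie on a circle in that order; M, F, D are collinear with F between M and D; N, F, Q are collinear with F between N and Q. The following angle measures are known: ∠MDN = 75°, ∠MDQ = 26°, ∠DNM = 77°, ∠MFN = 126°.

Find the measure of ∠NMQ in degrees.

1. ∠MQN = 75°  [same arc MN]
2. ∠MNQ = 26°  [same arc MQ]
3. ∠NMQ = 79°  [△MNQ]

∠NMQ = 79°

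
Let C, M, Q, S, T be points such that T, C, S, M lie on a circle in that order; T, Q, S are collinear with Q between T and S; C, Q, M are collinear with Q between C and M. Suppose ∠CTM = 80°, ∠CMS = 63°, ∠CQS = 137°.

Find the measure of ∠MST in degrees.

1. ∠CTS = 63°  [same arc CS]
2. ∠CQT = 43°  [linear pair at Q on TS]
3. ∠MCT = 74°  [△TQC]
4. ∠MST = 74°  [same arc TM]

∠MST = 74°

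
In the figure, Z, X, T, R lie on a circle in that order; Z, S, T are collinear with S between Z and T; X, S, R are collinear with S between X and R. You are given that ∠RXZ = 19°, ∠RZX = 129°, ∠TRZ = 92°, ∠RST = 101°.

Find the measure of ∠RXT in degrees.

∠RXT = 69°

1. ∠RTZ = 19°  [same arc ZR]
2. ∠RTX = 51°  [cyclic ZXTR, opposite ∠Z+∠T]
3. ∠TRX = 60°  [△TSR]
4. ∠RXT = 69°  [△XTR]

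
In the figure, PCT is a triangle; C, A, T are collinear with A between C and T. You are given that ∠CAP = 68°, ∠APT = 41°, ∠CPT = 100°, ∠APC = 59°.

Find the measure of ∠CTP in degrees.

∠CTP = 27°

1. ∠PAT = 112°  [linear pair at A on CT]
2. ∠ATP = 27°  [△PAT]
3. ∠CTP = 27°  [A on ray TC]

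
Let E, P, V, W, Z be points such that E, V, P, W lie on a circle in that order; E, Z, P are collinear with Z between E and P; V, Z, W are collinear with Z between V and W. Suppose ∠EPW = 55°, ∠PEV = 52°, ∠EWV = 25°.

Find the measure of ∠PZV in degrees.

∠PZV = 107°

1. ∠EVW = 55°  [same arc EW]
2. ∠EZV = 73°  [△EZV]
3. ∠PZV = 107°  [linear pair at Z on EP]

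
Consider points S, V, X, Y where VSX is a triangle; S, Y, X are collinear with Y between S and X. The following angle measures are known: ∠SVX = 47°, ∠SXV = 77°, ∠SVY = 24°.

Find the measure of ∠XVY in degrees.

∠XVY = 23°

1. ∠VSX = 56°  [△VSX]
2. ∠VXY = 77°  [Y on ray XS]
3. ∠VSY = 56°  [Y on ray SX]
4. ∠SYV = 100°  [△VSY]
5. ∠VYX = 80°  [linear pair at Y on SX]
6. ∠XVY = 23°  [△VYX]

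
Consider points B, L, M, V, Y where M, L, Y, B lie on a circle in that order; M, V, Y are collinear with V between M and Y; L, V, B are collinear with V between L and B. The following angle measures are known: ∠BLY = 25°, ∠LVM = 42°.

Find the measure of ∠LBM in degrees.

1. ∠BMY = 25°  [same arc YB]
2. ∠BVY = 42°  [vertical angles at V]
3. ∠BVM = 138°  [linear pair at V on MY]
4. ∠LBM = 17°  [△MVB]

∠LBM = 17°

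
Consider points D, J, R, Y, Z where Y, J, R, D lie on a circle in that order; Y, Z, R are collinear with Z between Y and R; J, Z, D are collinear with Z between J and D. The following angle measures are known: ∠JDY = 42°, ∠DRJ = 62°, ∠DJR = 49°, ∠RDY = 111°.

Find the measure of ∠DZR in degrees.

∠DZR = 91°

1. ∠JDR = 69°  [△JRD]
2. ∠DYR = 49°  [same arc RD]
3. ∠DRY = 20°  [△YRD]
4. ∠DZR = 91°  [△RZD]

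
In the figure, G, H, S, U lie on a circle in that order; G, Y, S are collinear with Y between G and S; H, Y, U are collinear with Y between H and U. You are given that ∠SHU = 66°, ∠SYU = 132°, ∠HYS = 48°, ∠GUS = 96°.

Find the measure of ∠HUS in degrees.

1. ∠SGU = 66°  [same arc SU]
2. ∠GSU = 18°  [△GSU]
3. ∠HUS = 30°  [△SYU]

∠HUS = 30°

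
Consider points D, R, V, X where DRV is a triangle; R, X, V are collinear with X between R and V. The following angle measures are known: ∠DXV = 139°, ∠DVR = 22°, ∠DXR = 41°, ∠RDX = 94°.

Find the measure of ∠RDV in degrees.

∠RDV = 113°

1. ∠DRX = 45°  [△DRX]
2. ∠DRV = 45°  [X on ray RV]
3. ∠RDV = 113°  [△DRV]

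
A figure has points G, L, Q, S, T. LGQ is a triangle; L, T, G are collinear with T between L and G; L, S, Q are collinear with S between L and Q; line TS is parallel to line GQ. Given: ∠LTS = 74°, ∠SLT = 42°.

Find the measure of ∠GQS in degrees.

∠GQS = 64°

1. ∠LST = 64°  [△LTS]
2. ∠QST = 116°  [linear pair at S on LQ]
3. ∠GQS = 64°  [TS∥GQ, co-interior at Q–S]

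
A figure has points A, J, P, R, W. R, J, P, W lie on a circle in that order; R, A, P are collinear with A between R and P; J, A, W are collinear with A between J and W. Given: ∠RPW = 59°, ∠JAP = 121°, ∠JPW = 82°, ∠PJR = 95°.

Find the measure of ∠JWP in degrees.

∠JWP = 62°

1. ∠RJW = 59°  [same arc RW]
2. ∠JAR = 59°  [linear pair at A on RP]
3. ∠JRP = 62°  [△RAJ]
4. ∠JWP = 62°  [same arc JP]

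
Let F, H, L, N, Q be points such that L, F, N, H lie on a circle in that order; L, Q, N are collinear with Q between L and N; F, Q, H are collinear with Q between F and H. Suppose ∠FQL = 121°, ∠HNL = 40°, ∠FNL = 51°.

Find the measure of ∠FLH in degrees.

1. ∠HFL = 40°  [same arc LH]
2. ∠FHL = 51°  [same arc LF]
3. ∠FLH = 89°  [△LFH]

∠FLH = 89°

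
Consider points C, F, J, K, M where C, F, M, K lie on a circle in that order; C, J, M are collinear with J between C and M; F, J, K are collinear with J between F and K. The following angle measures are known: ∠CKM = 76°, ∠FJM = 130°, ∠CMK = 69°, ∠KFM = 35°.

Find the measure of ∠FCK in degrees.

1. ∠KCM = 35°  [△CMK]
2. ∠CJK = 130°  [vertical angles at J]
3. ∠CFK = 69°  [same arc CK]
4. ∠CKF = 15°  [△CJK]
5. ∠FCK = 96°  [△CFK]

∠FCK = 96°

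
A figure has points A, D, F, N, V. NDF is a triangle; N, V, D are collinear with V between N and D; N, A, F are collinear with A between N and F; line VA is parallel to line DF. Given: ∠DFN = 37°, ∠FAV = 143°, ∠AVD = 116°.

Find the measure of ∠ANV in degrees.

1. ∠NAV = 37°  [VA∥DF, corresponding at A]
2. ∠AVN = 64°  [linear pair at V on ND]
3. ∠ANV = 79°  [△NVA]

∠ANV = 79°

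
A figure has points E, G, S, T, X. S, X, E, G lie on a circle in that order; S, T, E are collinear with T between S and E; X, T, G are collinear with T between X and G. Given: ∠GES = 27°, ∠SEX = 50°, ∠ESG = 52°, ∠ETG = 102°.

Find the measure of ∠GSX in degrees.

1. ∠GXS = 27°  [same arc SG]
2. ∠SGX = 50°  [same arc SX]
3. ∠GSX = 103°  [△SXG]

∠GSX = 103°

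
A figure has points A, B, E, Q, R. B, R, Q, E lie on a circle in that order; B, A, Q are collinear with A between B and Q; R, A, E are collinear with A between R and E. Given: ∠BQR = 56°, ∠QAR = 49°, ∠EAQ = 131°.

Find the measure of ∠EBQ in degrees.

1. ∠BER = 56°  [same arc BR]
2. ∠BAE = 49°  [vertical angles at A]
3. ∠EBQ = 75°  [△BAE]

∠EBQ = 75°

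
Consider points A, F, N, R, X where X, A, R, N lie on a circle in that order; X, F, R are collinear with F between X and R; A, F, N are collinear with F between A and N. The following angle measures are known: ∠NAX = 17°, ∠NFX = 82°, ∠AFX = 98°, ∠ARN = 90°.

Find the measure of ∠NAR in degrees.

∠NAR = 25°

1. ∠NRX = 17°  [same arc XN]
2. ∠NFR = 98°  [linear pair at F on XR]
3. ∠ANR = 65°  [△RFN]
4. ∠NAR = 25°  [△ARN]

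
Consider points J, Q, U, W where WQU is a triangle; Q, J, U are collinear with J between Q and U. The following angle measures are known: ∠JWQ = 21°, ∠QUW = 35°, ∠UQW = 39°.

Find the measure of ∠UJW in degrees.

∠UJW = 60°

1. ∠JQW = 39°  [J on ray QU]
2. ∠QJW = 120°  [△WQJ]
3. ∠UJW = 60°  [linear pair at J on QU]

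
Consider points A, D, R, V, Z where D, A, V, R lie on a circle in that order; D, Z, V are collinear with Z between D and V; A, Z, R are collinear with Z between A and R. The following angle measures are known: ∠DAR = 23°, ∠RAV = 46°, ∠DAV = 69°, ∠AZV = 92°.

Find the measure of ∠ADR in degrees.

1. ∠RDV = 46°  [same arc VR]
2. ∠DZR = 92°  [vertical angles at Z]
3. ∠ARD = 42°  [△DZR]
4. ∠ADR = 115°  [△DAR]

∠ADR = 115°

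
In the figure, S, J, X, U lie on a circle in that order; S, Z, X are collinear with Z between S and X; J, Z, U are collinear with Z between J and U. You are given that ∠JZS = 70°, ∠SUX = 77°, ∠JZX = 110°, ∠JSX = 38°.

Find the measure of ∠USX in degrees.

∠USX = 31°

1. ∠UZX = 70°  [vertical angles at Z]
2. ∠JUX = 38°  [same arc JX]
3. ∠SXU = 72°  [△XZU]
4. ∠USX = 31°  [△SXU]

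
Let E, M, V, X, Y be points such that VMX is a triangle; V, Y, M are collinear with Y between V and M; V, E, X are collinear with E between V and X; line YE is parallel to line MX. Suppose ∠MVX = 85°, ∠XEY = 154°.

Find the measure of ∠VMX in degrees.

1. ∠EVY = 85°  [Y on VM, E on VX]
2. ∠VEY = 26°  [linear pair at E on VX]
3. ∠EYV = 69°  [△VYE]
4. ∠VMX = 69°  [YE∥MX, corresponding at Y]

∠VMX = 69°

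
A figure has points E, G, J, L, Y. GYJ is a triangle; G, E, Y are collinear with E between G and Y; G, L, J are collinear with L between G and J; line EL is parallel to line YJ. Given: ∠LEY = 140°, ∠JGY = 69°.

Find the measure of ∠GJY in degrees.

1. ∠GEL = 40°  [linear pair at E on GY]
2. ∠EGL = 69°  [E on GY, L on GJ]
3. ∠ELG = 71°  [△GEL]
4. ∠GJY = 71°  [EL∥YJ, corresponding at L]

∠GJY = 71°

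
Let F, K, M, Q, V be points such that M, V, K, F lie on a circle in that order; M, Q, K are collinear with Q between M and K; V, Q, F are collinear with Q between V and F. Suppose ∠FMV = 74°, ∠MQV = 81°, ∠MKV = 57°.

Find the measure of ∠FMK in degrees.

1. ∠FQK = 81°  [vertical angles at Q]
2. ∠MFV = 57°  [same arc MV]
3. ∠FQM = 99°  [linear pair at Q on MK]
4. ∠FMK = 24°  [△MQF]

∠FMK = 24°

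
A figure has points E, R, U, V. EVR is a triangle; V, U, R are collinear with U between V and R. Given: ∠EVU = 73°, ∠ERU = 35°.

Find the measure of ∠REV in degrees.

1. ∠EVR = 73°  [U on ray VR]
2. ∠ERV = 35°  [U on ray RV]
3. ∠REV = 72°  [△EVR]

∠REV = 72°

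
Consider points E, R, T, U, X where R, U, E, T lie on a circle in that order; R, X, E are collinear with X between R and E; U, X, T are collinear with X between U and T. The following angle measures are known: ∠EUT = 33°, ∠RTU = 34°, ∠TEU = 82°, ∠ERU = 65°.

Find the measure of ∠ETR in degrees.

∠ETR = 99°

1. ∠REU = 34°  [same arc RU]
2. ∠EUR = 81°  [△RUE]
3. ∠ETR = 99°  [cyclic RUET, opposite ∠U+∠T]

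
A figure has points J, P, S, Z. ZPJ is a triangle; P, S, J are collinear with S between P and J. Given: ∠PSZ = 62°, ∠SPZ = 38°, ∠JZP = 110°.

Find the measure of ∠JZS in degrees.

∠JZS = 30°

1. ∠JSZ = 118°  [linear pair at S on PJ]
2. ∠JPZ = 38°  [S on ray PJ]
3. ∠PJZ = 32°  [△ZPJ]
4. ∠SJZ = 32°  [S on ray JP]
5. ∠JZS = 30°  [△ZSJ]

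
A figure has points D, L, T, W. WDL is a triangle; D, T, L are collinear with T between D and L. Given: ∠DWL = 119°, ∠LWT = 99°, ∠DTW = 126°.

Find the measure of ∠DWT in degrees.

1. ∠LTW = 54°  [linear pair at T on DL]
2. ∠TLW = 27°  [△WTL]
3. ∠DLW = 27°  [T on ray LD]
4. ∠LDW = 34°  [△WDL]
5. ∠TDW = 34°  [T on ray DL]
6. ∠DWT = 20°  [△WDT]

∠DWT = 20°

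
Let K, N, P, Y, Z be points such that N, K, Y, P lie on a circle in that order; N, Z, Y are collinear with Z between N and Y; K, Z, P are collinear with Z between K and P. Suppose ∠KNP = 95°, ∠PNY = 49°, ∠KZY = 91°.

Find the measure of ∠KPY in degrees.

∠KPY = 46°

1. ∠KYP = 85°  [cyclic NKYP, opposite ∠N+∠Y]
2. ∠PKY = 49°  [same arc YP]
3. ∠KPY = 46°  [△KYP]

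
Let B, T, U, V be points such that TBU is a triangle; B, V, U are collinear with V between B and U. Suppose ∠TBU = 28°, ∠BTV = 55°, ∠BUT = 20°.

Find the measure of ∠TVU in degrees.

1. ∠TBV = 28°  [V on ray BU]
2. ∠BVT = 97°  [△TBV]
3. ∠TVU = 83°  [linear pair at V on BU]

∠TVU = 83°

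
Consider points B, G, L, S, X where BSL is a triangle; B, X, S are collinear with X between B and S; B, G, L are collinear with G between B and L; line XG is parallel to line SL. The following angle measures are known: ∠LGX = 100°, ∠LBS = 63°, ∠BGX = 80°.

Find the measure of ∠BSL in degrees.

1. ∠GBX = 63°  [X on BS, G on BL]
2. ∠BXG = 37°  [△BXG]
3. ∠BSL = 37°  [XG∥SL, corresponding at X]

∠BSL = 37°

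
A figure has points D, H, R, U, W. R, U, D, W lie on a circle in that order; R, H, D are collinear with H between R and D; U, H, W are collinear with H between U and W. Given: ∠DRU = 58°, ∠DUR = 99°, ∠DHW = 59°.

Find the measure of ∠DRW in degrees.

∠DRW = 36°

1. ∠DWU = 58°  [same arc UD]
2. ∠DWR = 81°  [cyclic RUDW, opposite ∠U+∠W]
3. ∠RDW = 63°  [△DHW]
4. ∠DRW = 36°  [△RDW]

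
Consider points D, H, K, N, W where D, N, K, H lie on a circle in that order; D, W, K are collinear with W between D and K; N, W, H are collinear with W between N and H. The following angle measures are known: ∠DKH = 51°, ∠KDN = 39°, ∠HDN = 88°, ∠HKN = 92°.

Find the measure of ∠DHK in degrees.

1. ∠KHN = 39°  [same arc NK]
2. ∠HNK = 49°  [△NKH]
3. ∠HDK = 49°  [same arc KH]
4. ∠DHK = 80°  [△DKH]

∠DHK = 80°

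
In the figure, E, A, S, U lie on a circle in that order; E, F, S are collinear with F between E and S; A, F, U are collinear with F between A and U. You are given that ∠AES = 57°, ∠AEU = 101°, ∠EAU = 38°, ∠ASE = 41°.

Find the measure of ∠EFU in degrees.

∠EFU = 95°

1. ∠AUS = 57°  [same arc AS]
2. ∠ESU = 38°  [same arc EU]
3. ∠SFU = 85°  [△SFU]
4. ∠EFU = 95°  [linear pair at F on ES]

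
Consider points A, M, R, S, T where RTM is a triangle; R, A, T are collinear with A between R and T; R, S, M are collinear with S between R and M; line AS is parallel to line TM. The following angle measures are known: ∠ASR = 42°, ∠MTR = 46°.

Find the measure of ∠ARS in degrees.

∠ARS = 92°

1. ∠RMT = 42°  [AS∥TM, corresponding at S]
2. ∠MRT = 92°  [△RTM]
3. ∠ARS = 92°  [A on RT, S on RM]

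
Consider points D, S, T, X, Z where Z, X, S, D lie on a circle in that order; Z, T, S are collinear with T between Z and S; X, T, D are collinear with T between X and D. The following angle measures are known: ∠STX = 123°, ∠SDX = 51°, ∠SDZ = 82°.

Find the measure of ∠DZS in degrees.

1. ∠DTZ = 123°  [vertical angles at T]
2. ∠DTS = 57°  [linear pair at T on ZS]
3. ∠DSZ = 72°  [△STD]
4. ∠DZS = 26°  [△ZSD]

∠DZS = 26°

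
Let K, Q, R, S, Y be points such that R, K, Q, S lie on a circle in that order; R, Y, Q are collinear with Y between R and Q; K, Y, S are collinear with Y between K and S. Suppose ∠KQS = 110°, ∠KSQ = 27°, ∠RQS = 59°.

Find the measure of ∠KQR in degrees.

∠KQR = 51°

1. ∠KRS = 70°  [cyclic RKQS, opposite ∠R+∠Q]
2. ∠RKS = 59°  [same arc RS]
3. ∠KSR = 51°  [△RKS]
4. ∠KQR = 51°  [same arc RK]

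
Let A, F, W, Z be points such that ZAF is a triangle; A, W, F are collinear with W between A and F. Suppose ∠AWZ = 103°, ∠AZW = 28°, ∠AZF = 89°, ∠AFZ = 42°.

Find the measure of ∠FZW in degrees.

∠FZW = 61°

1. ∠FWZ = 77°  [linear pair at W on AF]
2. ∠WFZ = 42°  [W on ray FA]
3. ∠FZW = 61°  [△ZWF]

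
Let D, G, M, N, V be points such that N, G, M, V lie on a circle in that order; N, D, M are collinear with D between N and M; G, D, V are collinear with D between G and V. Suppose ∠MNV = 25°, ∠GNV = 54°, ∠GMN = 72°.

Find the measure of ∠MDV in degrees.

∠MDV = 97°

1. ∠GVN = 72°  [same arc NG]
2. ∠NDV = 83°  [△NDV]
3. ∠MDV = 97°  [linear pair at D on NM]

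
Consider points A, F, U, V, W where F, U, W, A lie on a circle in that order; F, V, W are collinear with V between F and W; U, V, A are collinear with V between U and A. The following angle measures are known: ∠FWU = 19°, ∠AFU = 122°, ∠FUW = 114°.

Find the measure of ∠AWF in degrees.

∠AWF = 39°

1. ∠FAU = 19°  [same arc FU]
2. ∠AUF = 39°  [△FUA]
3. ∠AWF = 39°  [same arc FA]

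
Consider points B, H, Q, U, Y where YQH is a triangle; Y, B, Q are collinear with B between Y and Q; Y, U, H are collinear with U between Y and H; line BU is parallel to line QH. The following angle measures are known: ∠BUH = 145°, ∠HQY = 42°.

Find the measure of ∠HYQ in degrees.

∠HYQ = 103°

1. ∠BUY = 35°  [linear pair at U on YH]
2. ∠UBY = 42°  [BU∥QH, corresponding at B]
3. ∠BYU = 103°  [△YBU]
4. ∠HYQ = 103°  [B on YQ, U on YH]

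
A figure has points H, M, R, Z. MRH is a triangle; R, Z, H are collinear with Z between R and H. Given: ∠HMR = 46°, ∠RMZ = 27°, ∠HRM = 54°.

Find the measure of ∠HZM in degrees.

1. ∠MRZ = 54°  [Z on ray RH]
2. ∠MZR = 99°  [△MRZ]
3. ∠HZM = 81°  [linear pair at Z on RH]

∠HZM = 81°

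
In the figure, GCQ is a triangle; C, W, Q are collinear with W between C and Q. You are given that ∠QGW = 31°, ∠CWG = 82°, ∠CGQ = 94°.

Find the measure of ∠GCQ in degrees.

∠GCQ = 35°

1. ∠GWQ = 98°  [linear pair at W on CQ]
2. ∠GQW = 51°  [△GWQ]
3. ∠CQG = 51°  [W on ray QC]
4. ∠GCQ = 35°  [△GCQ]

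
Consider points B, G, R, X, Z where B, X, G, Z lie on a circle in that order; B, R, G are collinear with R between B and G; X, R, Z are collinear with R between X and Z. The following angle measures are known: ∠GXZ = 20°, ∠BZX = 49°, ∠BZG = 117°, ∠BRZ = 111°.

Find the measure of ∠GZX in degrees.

∠GZX = 68°

1. ∠GBZ = 20°  [same arc GZ]
2. ∠BGZ = 43°  [△BGZ]
3. ∠GRZ = 69°  [linear pair at R on BG]
4. ∠GZX = 68°  [△GRZ]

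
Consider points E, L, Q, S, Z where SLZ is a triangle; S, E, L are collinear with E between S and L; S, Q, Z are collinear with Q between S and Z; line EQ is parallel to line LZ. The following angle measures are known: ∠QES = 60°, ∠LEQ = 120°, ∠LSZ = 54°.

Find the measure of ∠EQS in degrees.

1. ∠SLZ = 60°  [EQ∥LZ, corresponding at E]
2. ∠LZS = 66°  [△SLZ]
3. ∠EQS = 66°  [EQ∥LZ, corresponding at Q]

∠EQS = 66°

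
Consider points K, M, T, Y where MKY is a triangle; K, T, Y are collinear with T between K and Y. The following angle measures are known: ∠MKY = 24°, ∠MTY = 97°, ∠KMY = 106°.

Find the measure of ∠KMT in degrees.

∠KMT = 73°

1. ∠MKT = 24°  [T on ray KY]
2. ∠KTM = 83°  [linear pair at T on KY]
3. ∠KMT = 73°  [△MKT]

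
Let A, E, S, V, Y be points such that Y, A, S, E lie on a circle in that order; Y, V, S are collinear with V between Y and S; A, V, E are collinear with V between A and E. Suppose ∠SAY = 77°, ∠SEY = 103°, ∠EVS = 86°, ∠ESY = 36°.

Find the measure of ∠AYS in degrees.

∠AYS = 58°

1. ∠AVY = 86°  [vertical angles at V]
2. ∠EAY = 36°  [same arc YE]
3. ∠AYS = 58°  [△YVA]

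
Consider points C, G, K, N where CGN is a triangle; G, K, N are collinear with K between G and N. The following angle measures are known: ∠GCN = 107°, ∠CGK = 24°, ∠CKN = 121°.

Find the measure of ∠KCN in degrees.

∠KCN = 10°

1. ∠CGN = 24°  [K on ray GN]
2. ∠CNG = 49°  [△CGN]
3. ∠CNK = 49°  [K on ray NG]
4. ∠KCN = 10°  [△CKN]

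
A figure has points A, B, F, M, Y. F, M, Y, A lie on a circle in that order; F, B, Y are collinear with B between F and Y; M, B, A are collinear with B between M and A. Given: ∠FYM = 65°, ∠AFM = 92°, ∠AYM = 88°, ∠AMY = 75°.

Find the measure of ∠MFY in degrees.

∠MFY = 17°

1. ∠FAM = 65°  [same arc FM]
2. ∠MBY = 40°  [△MBY]
3. ∠AMF = 23°  [△FMA]
4. ∠FBM = 140°  [linear pair at B on FY]
5. ∠MFY = 17°  [△FBM]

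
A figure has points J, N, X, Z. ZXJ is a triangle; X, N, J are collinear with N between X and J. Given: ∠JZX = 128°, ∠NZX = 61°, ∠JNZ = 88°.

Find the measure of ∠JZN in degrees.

∠JZN = 67°

1. ∠XNZ = 92°  [linear pair at N on XJ]
2. ∠NXZ = 27°  [△ZXN]
3. ∠JXZ = 27°  [N on ray XJ]
4. ∠XJZ = 25°  [△ZXJ]
5. ∠NJZ = 25°  [N on ray JX]
6. ∠JZN = 67°  [△ZNJ]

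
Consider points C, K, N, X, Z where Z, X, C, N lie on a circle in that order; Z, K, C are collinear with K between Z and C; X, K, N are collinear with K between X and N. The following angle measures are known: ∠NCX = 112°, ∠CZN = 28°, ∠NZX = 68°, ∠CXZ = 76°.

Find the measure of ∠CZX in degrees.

∠CZX = 40°

1. ∠CXN = 28°  [same arc CN]
2. ∠CNX = 40°  [△XCN]
3. ∠CZX = 40°  [same arc XC]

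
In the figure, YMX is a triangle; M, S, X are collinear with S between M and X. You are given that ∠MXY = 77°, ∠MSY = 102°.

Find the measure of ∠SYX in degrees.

∠SYX = 25°

1. ∠SXY = 77°  [S on ray XM]
2. ∠XSY = 78°  [linear pair at S on MX]
3. ∠SYX = 25°  [△YSX]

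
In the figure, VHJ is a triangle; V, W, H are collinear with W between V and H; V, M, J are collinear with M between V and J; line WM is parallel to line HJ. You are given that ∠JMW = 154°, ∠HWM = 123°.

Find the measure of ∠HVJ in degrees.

1. ∠VMW = 26°  [linear pair at M on VJ]
2. ∠MWV = 57°  [linear pair at W on VH]
3. ∠MVW = 97°  [△VWM]
4. ∠HVJ = 97°  [W on VH, M on VJ]

∠HVJ = 97°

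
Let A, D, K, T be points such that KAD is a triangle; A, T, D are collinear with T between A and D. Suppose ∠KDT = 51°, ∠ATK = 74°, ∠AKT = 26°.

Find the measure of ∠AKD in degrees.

1. ∠ADK = 51°  [T on ray DA]
2. ∠KAT = 80°  [△KAT]
3. ∠DAK = 80°  [T on ray AD]
4. ∠AKD = 49°  [△KAD]

∠AKD = 49°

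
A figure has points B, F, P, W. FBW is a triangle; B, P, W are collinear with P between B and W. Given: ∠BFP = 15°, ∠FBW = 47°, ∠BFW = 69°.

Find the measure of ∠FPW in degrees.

1. ∠FBP = 47°  [P on ray BW]
2. ∠BPF = 118°  [△FBP]
3. ∠FPW = 62°  [linear pair at P on BW]

∠FPW = 62°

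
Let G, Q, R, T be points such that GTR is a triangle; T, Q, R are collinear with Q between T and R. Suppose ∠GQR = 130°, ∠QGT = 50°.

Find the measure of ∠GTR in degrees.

∠GTR = 80°

1. ∠GQT = 50°  [linear pair at Q on TR]
2. ∠GTQ = 80°  [△GTQ]
3. ∠GTR = 80°  [Q on ray TR]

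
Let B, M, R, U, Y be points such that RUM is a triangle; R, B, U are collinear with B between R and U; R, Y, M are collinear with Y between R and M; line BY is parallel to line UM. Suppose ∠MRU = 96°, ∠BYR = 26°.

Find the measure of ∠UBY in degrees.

1. ∠BRY = 96°  [B on RU, Y on RM]
2. ∠RBY = 58°  [△RBY]
3. ∠UBY = 122°  [linear pair at B on RU]

∠UBY = 122°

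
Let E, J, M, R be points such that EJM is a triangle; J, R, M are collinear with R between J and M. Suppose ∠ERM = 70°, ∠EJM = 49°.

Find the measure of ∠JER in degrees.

∠JER = 21°

1. ∠ERJ = 110°  [linear pair at R on JM]
2. ∠EJR = 49°  [R on ray JM]
3. ∠JER = 21°  [△EJR]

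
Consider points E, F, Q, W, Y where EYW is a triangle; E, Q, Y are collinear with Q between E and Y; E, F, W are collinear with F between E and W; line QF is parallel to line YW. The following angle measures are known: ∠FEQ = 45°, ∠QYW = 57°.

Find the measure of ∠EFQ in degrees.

1. ∠WEY = 45°  [Q on EY, F on EW]
2. ∠EYW = 57°  [Q on ray YE]
3. ∠EWY = 78°  [△EYW]
4. ∠EFQ = 78°  [QF∥YW, corresponding at F]

∠EFQ = 78°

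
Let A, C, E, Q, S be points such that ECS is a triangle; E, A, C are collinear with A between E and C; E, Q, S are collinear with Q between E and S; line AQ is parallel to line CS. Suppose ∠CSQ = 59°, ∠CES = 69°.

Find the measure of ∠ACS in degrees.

∠ACS = 52°

1. ∠CSE = 59°  [Q on ray SE]
2. ∠ECS = 52°  [△ECS]
3. ∠ACS = 52°  [A on ray CE]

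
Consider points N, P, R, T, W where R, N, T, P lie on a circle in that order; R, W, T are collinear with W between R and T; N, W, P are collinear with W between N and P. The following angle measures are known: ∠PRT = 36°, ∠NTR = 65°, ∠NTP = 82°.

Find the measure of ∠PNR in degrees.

∠PNR = 17°

1. ∠NPR = 65°  [same arc RN]
2. ∠NRP = 98°  [cyclic RNTP, opposite ∠R+∠T]
3. ∠PNR = 17°  [△RNP]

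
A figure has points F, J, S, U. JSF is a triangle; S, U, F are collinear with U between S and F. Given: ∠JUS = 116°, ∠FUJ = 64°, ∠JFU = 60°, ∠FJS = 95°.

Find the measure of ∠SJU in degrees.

∠SJU = 39°

1. ∠JFS = 60°  [U on ray FS]
2. ∠FSJ = 25°  [△JSF]
3. ∠JSU = 25°  [U on ray SF]
4. ∠SJU = 39°  [△JSU]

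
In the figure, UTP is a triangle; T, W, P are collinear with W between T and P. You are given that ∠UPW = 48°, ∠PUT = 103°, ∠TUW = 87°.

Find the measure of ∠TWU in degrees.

∠TWU = 64°

1. ∠TPU = 48°  [W on ray PT]
2. ∠PTU = 29°  [△UTP]
3. ∠UTW = 29°  [W on ray TP]
4. ∠TWU = 64°  [△UTW]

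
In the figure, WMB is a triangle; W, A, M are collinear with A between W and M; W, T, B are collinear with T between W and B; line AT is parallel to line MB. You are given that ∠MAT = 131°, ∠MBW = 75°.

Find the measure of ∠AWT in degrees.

1. ∠TAW = 49°  [linear pair at A on WM]
2. ∠ATW = 75°  [AT∥MB, corresponding at T]
3. ∠AWT = 56°  [△WAT]

∠AWT = 56°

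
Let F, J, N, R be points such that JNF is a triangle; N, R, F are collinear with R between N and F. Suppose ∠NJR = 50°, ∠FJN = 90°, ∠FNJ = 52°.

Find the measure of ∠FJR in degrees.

∠FJR = 40°

1. ∠JFN = 38°  [△JNF]
2. ∠JNR = 52°  [R on ray NF]
3. ∠JFR = 38°  [R on ray FN]
4. ∠JRN = 78°  [△JNR]
5. ∠FRJ = 102°  [linear pair at R on NF]
6. ∠FJR = 40°  [△JRF]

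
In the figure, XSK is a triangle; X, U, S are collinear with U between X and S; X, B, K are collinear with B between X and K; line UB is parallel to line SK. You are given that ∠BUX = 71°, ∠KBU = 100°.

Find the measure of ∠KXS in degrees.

∠KXS = 29°

1. ∠UBX = 80°  [linear pair at B on XK]
2. ∠BXU = 29°  [△XUB]
3. ∠KXS = 29°  [U on XS, B on XK]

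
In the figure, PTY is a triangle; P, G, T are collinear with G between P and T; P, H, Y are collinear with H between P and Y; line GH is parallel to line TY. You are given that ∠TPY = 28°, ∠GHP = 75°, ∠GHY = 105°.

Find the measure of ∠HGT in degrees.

∠HGT = 103°

1. ∠GPH = 28°  [G on PT, H on PY]
2. ∠HGP = 77°  [△PGH]
3. ∠HGT = 103°  [linear pair at G on PT]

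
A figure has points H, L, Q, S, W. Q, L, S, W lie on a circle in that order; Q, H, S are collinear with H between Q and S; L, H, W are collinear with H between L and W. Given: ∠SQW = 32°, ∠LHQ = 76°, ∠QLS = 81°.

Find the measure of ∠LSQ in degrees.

1. ∠SLW = 32°  [same arc SW]
2. ∠LHS = 104°  [linear pair at H on QS]
3. ∠LSQ = 44°  [△LHS]

∠LSQ = 44°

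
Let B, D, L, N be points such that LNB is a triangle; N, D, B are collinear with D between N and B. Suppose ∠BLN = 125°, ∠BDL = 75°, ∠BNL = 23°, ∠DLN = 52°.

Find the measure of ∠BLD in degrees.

1. ∠LBN = 32°  [△LNB]
2. ∠DBL = 32°  [D on ray BN]
3. ∠BLD = 73°  [△LDB]

∠BLD = 73°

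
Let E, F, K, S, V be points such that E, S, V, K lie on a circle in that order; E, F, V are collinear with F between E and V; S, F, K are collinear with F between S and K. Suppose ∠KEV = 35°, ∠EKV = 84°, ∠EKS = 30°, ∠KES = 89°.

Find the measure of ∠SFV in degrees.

∠SFV = 115°

1. ∠KSV = 35°  [same arc VK]
2. ∠EVS = 30°  [same arc ES]
3. ∠SFV = 115°  [△SFV]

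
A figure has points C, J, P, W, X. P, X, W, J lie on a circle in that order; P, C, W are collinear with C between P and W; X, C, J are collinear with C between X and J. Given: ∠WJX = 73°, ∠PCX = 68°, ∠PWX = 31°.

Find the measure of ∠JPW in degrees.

1. ∠JCW = 68°  [vertical angles at C]
2. ∠PJX = 31°  [same arc PX]
3. ∠JCP = 112°  [linear pair at C on PW]
4. ∠JPW = 37°  [△PCJ]

∠JPW = 37°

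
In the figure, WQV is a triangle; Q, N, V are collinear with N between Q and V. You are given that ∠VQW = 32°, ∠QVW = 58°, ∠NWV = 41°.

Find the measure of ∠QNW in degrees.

1. ∠NVW = 58°  [N on ray VQ]
2. ∠VNW = 81°  [△WNV]
3. ∠QNW = 99°  [linear pair at N on QV]

∠QNW = 99°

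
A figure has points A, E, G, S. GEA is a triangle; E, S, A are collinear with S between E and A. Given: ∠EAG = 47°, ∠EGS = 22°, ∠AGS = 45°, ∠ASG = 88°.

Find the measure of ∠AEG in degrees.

∠AEG = 66°

1. ∠ESG = 92°  [linear pair at S on EA]
2. ∠GES = 66°  [△GES]
3. ∠AEG = 66°  [S on ray EA]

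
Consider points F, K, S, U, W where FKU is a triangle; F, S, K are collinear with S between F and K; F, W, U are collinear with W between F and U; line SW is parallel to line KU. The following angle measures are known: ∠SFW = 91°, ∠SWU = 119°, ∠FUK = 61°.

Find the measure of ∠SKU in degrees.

1. ∠KFU = 91°  [S on FK, W on FU]
2. ∠FKU = 28°  [△FKU]
3. ∠SKU = 28°  [S on ray KF]

∠SKU = 28°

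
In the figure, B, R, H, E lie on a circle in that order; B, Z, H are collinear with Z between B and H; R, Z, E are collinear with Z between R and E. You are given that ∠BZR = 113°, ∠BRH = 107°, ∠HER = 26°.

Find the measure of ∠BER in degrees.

1. ∠EZH = 113°  [vertical angles at Z]
2. ∠BEH = 73°  [cyclic BRHE, opposite ∠R+∠E]
3. ∠BHE = 41°  [△HZE]
4. ∠BZE = 67°  [linear pair at Z on BH]
5. ∠EBH = 66°  [△BHE]
6. ∠BER = 47°  [△BZE]

∠BER = 47°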